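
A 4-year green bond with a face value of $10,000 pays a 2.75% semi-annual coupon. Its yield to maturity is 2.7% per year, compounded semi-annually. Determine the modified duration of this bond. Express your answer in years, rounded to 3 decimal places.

Periodic yield y = 0.0135. First find Macaulay duration:
  t   CF        PV=CF/(1+0.0135)^t    t·PV
  1       137.50       135.6685       135.6685
  2       137.50       133.8613       267.7227
  3       137.50       132.0783       396.2349
  4       137.50       130.3190       521.2759
  5       137.50       128.5831       642.9156
  6       137.50       126.8704       761.2222
  7       137.50       125.1804       876.2630
  8    10,137.50     9,106.2767    72,850.2137
  Σ                 10,018.8377    76,451.5164
P = 10,018.8377; Macaulay duration = 76,451.5164 / 10,018.8377 = 7.63078 half-year periods = 3.81539 years.
Modified duration = D_Mac / (1 + y) = 3.81539 / 1.0135 = 3.76457 years.

3.765 years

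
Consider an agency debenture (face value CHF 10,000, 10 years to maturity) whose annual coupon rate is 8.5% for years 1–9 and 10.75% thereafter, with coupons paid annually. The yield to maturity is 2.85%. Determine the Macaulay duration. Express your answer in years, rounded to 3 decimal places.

Periodic yield y = 0.0285. Discount each cash flow and weight by its year:
  t   CF        PV=CF/(1+0.0285)^t    t·PV
  1       850.00       826.4463       826.4463
  2       850.00       803.5452     1,607.0905
  3       850.00       781.2788     2,343.8364
  4       850.00       759.6294     3,038.5174
  5       850.00       738.5798     3,692.8992
  6       850.00       718.1136     4,308.6816
  7       850.00       698.2145     4,887.5014
  8       850.00       678.8668     5,430.9342
  9       850.00       660.0552     5,940.4969
  10   11,075.00     8,361.8192    83,618.1923
  Σ                 15,026.5488   115,694.5961
Price P = Σ PV = 15,026.5488.
Macaulay duration = Σ(t·PV) / P = 115,694.5961 / 15,026.5488 = 7.69935 years.

7.699 years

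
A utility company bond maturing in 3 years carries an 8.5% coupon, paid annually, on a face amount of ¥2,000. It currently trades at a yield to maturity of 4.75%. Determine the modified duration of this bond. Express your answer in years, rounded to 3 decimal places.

2.656 years

Periodic yield y = 0.0475. First find Macaulay duration:
  t   CF        PV=CF/(1+0.0475)^t    t·PV
  1       170.00       162.2912       162.2912
  2       170.00       154.9319       309.8638
  3     2,170.00     1,887.9811     5,663.9433
  Σ                  2,205.2042     6,136.0982
P = 2,205.2042; Macaulay duration = 6,136.0982 / 2,205.2042 = 2.78255 years.
Modified duration = D_Mac / (1 + y) = 2.78255 / 1.0475 = 2.65638 years.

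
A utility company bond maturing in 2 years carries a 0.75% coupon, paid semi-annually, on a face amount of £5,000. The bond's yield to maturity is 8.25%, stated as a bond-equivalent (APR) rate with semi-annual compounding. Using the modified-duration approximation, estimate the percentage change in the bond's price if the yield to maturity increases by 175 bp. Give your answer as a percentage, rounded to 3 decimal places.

-3.341%

Periodic yield y = 0.04125. Modified duration first:
  t   CF        PV=CF/(1+0.04125)^t    t·PV
  1        18.75        18.0072        18.0072
  2        18.75        17.2938        34.5877
  3        18.75        16.6087        49.8262
  4     5,018.75     4,269.4851    17,077.9405
  Σ                  4,321.3949    17,180.3615
P = 4,321.3949; D_Mac = 3.97565 half-year periods = 1.98783 yrs; D_mod = 1.98783/(1+0.04125) = 1.90908 yrs.
ΔP/P ≈ -D_mod · Δy = -1.90908 × (+0.0175) = -0.033409 = -3.3409%.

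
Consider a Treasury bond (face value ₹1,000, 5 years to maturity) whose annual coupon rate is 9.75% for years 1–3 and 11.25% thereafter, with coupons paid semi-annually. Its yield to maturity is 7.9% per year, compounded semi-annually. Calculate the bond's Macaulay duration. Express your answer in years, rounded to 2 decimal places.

Periodic yield y = 0.0395. Discount each cash flow and weight by its period:
  t   CF        PV=CF/(1+0.0395)^t    t·PV
  1        48.75        46.8975        46.8975
  2        48.75        45.1155        90.2310
  3        48.75        43.4011       130.2034
  4        48.75        41.7519       167.0078
  5        48.75        40.1654       200.8270
  6        48.75        38.6392       231.8350
  7        56.25        42.8895       300.2266
  8        56.25        41.2597       330.0780
  9        56.25        39.6919       357.2273
  10    1,056.25       717.0043     7,170.0434
  Σ                  1,096.8162     9,024.5769
Price P = Σ PV = 1,096.8162.
Macaulay duration = Σ(t·PV) / P = 9,024.5769 / 1,096.8162 = 8.22798 half-year periods.
In years: 8.22798 / 2 = 4.11399 years.

4.11 years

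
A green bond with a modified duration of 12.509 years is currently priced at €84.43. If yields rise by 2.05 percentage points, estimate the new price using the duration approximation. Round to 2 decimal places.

€62.78

Duration approximation: ΔP/P ≈ -D_mod · Δy = -12.509 × (+0.0205) = -0.2564345.
New price ≈ 84.43 × (1 - 0.2564345) = 62.779235165.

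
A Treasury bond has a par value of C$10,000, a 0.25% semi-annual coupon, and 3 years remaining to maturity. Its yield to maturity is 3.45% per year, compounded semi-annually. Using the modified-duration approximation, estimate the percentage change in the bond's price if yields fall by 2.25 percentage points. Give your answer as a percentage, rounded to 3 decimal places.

+6.614%

Periodic yield y = 0.01725. Modified duration first:
  t   CF        PV=CF/(1+0.01725)^t    t·PV
  1        12.50        12.2880        12.2880
  2        12.50        12.0797        24.1593
  3        12.50        11.8748        35.6245
  4        12.50        11.6734        46.6938
  5        12.50        11.4755        57.3775
  6    10,012.50     9,036.0024    54,216.0144
  Σ                  9,095.3939    54,392.1575
P = 9,095.3939; D_Mac = 5.98019 half-year periods = 2.99009 yrs; D_mod = 2.99009/(1+0.01725) = 2.93939 yrs.
ΔP/P ≈ -D_mod · Δy = -2.93939 × (-0.0225) = +0.066136 = +6.6136%.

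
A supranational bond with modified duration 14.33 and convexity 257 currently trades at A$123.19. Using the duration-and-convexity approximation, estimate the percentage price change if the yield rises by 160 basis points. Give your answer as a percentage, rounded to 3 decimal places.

-19.638%

Duration effect: -D_mod·Δy = -14.33 × (+0.016) = -0.229280
Convexity effect: ½·C·(Δy)² = 0.5 × 257 × (0.016)² = +0.0328960
ΔP/P ≈ -0.229280 + 0.0328960 = -0.196384
= -19.6384%.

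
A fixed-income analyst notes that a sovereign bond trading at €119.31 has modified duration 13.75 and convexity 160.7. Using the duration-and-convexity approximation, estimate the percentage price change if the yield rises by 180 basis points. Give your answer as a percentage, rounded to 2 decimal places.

-22.15%

Duration effect: -D_mod·Δy = -13.75 × (+0.018) = -0.247500
Convexity effect: ½·C·(Δy)² = 0.5 × 160.7 × (0.018)² = +0.0260334
ΔP/P ≈ -0.247500 + 0.0260334 = -0.2214666
= -22.14666%.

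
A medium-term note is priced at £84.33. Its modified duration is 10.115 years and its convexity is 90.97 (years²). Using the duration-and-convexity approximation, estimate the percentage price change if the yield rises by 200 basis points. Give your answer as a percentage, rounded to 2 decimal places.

Duration effect: -D_mod·Δy = -10.115 × (+0.02) = -0.202300
Convexity effect: ½·C·(Δy)² = 0.5 × 90.97 × (0.02)² = +0.0181940
ΔP/P ≈ -0.202300 + 0.0181940 = -0.184106
= -18.4106%.

-18.41%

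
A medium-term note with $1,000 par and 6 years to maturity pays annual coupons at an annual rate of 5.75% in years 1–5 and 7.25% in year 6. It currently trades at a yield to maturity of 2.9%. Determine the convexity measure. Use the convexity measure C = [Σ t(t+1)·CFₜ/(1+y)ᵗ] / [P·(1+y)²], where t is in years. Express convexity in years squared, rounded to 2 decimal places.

33.60

With y = 0.029:
  t   CF        PV=CF/(1+0.029)^t    t·PV        t(t+1)·PV
  1        57.50        55.8795        55.8795         111.7590
  2        57.50        54.3047       108.6093         325.8280
  3        57.50        52.7742       158.3226         633.2905
  4        57.50        51.2869       205.1476       1,025.7378
  5        57.50        49.8415       249.2074       1,495.2445
  6     1,072.50       903.4519     5,420.7116      37,944.9813
  Σ                  1,167.5387     6,197.8780      41,536.8410
P = 1,167.5387.
Convexity = Σ t(t+1)·PV / [P·(1+y)²] = 41,536.8410 / (1,167.5387 × 1.058841) = 33.59939.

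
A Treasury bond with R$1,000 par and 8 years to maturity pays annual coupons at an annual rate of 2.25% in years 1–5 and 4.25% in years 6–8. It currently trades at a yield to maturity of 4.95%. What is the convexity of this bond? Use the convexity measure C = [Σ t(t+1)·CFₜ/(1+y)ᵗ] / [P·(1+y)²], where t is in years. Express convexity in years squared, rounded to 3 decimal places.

57.876

With y = 0.0495:
  t   CF        PV=CF/(1+0.0495)^t    t·PV        t(t+1)·PV
  1        22.50        21.4388        21.4388          42.8776
  2        22.50        20.4276        40.8552         122.5657
  3        22.50        19.4641        58.3924         233.5697
  4        22.50        18.5461        74.1844         370.9221
  5        22.50        17.6714        88.3569         530.1412
  6        42.50        31.8049       190.8295       1,335.8065
  7        42.50        30.3048       212.1338       1,697.0704
  8     1,042.50       708.2988     5,666.3906      50,997.5153
  Σ                    867.9566     6,352.5816      55,330.4684
P = 867.9566.
Convexity = Σ t(t+1)·PV / [P·(1+y)²] = 55,330.4684 / (867.9566 × 1.101450) = 57.87639.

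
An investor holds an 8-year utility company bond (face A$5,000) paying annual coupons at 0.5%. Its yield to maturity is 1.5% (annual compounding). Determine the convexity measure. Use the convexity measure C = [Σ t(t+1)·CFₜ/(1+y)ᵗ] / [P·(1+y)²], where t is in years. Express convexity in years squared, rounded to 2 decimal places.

With y = 0.015:
  t   CF        PV=CF/(1+0.015)^t    t·PV        t(t+1)·PV
  1        25.00        24.6305        24.6305          49.2611
  2        25.00        24.2665        48.5331         145.5993
  3        25.00        23.9079        71.7238         286.8951
  4        25.00        23.5546        94.2184         471.0921
  5        25.00        23.2065       116.0325         696.1952
  6        25.00        22.8636       137.1813         960.2693
  7        25.00        22.5257       157.6797       1,261.4375
  8     5,025.00     4,460.7484    35,685.9872     321,173.8846
  Σ                  4,625.7037    36,335.9866     325,044.6342
P = 4,625.7037.
Convexity = Σ t(t+1)·PV / [P·(1+y)²] = 325,044.6342 / (4,625.7037 × 1.030225) = 68.20765.

68.21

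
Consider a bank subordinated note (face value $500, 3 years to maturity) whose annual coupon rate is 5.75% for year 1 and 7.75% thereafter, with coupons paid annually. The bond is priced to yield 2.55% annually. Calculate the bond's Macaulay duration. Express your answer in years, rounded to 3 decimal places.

Periodic yield y = 0.0255. Discount each cash flow and weight by its year:
  t   CF        PV=CF/(1+0.0255)^t    t·PV
  1        28.75        28.0351        28.0351
  2        38.75        36.8469        73.6937
  3       538.75       499.5515     1,498.6546
  Σ                    564.4335     1,600.3834
Price P = Σ PV = 564.4335.
Macaulay duration = Σ(t·PV) / P = 1,600.3834 / 564.4335 = 2.83538 years.

2.835 years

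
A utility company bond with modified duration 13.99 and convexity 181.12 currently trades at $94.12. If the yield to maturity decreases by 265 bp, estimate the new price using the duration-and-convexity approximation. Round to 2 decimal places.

$135.00

Duration effect: -D_mod·Δy = -13.99 × (-0.0265) = +0.370735
Convexity effect: ½·C·(Δy)² = 0.5 × 181.12 × (-0.0265)² = +0.06359576
ΔP/P ≈ +0.370735 + 0.06359576 = +0.43433076
New price ≈ 94.12 × (1 + 0.43433076) = 134.9992111312.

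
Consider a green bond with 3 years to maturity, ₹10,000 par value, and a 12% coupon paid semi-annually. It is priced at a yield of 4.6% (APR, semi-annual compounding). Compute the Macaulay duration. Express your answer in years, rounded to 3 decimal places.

Periodic yield y = 0.023. Discount each cash flow and weight by its period:
  t   CF        PV=CF/(1+0.023)^t    t·PV
  1       600.00       586.5103       586.5103
  2       600.00       573.3238     1,146.6476
  3       600.00       560.4338     1,681.3015
  4       600.00       547.8337     2,191.3347
  5       600.00       535.5168     2,677.5839
  6    10,600.00     9,248.0903    55,488.5420
  Σ                 12,051.7087    63,771.9199
Price P = Σ PV = 12,051.7087.
Macaulay duration = Σ(t·PV) / P = 63,771.9199 / 12,051.7087 = 5.29153 half-year periods.
In years: 5.29153 / 2 = 2.64576 years.

2.646 years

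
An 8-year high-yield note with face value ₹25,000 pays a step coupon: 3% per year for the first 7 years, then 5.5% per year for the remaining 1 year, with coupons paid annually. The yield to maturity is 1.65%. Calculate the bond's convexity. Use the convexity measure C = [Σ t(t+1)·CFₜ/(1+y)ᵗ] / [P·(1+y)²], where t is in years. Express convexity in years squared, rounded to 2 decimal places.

With y = 0.0165:
  t   CF        PV=CF/(1+0.0165)^t    t·PV        t(t+1)·PV
  1       750.00       737.8259       737.8259       1,475.6517
  2       750.00       725.8494     1,451.6987       4,355.0962
  3       750.00       714.0672     2,142.2017       8,568.8070
  4       750.00       702.4764     2,809.9056      14,049.5278
  5       750.00       691.0737     3,455.3684      20,732.2102
  6       750.00       679.8560     4,079.1363      28,553.9540
  7       750.00       668.8205     4,681.7436      37,453.9486
  8    26,375.00    23,138.4043   185,107.2341   1,665,965.1067
  Σ                 28,058.3734   204,465.1142   1,781,154.3021
P = 28,058.3734.
Convexity = Σ t(t+1)·PV / [P·(1+y)²] = 1,781,154.3021 / (28,058.3734 × 1.033272) = 61.43619.

61.44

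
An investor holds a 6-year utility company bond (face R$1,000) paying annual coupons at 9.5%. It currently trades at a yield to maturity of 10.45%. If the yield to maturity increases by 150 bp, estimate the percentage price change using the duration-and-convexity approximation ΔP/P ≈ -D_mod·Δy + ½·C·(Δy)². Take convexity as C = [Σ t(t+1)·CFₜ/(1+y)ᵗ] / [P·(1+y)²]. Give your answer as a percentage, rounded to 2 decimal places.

-6.25%

With y = 0.1045:
  t   CF        PV=CF/(1+0.1045)^t    t·PV        t(t+1)·PV
  1        95.00        86.0118        86.0118         172.0235
  2        95.00        77.8739       155.7479         467.2437
  3        95.00        70.5061       211.5182         846.0727
  4        95.00        63.8353       255.3411       1,276.7055
  5        95.00        57.7956       288.9782       1,733.8689
  6     1,095.00       603.1423     3,618.8539      25,331.9772
  Σ                    959.1650     4,616.4510      29,827.8915
P = 959.1650; D_Mac = 4.81299 yrs; D_mod = 4.35762 yrs; C = 25.49164.
Duration effect: -4.35762 × (+0.015) = -0.065364
Convexity effect: 0.5 × 25.49164 × (0.015)² = +0.0028678
ΔP/P ≈ -0.065364 + 0.0028678 = -0.062496 = -6.2496%.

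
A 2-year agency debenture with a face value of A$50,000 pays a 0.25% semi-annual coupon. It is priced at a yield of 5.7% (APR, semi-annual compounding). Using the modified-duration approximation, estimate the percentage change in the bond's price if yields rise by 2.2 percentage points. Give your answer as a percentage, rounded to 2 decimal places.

-4.27%

Periodic yield y = 0.0285. Modified duration first:
  t   CF        PV=CF/(1+0.0285)^t    t·PV
  1        62.50        60.7681        60.7681
  2        62.50        59.0842       118.1684
  3        62.50        57.4470       172.3409
  4    50,062.50    44,739.9351   178,959.7402
  Σ                 44,917.2343   179,311.0176
P = 44,917.2343; D_Mac = 3.99203 half-year periods = 1.99602 yrs; D_mod = 1.99602/(1+0.0285) = 1.94071 yrs.
ΔP/P ≈ -D_mod · Δy = -1.94071 × (+0.022) = -0.042696 = -4.2696%.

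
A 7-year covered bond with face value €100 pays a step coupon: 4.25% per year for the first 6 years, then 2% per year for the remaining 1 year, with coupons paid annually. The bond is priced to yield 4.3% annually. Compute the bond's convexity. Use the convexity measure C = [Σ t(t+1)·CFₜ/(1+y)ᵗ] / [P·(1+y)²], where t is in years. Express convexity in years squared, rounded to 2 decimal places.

43.55

With y = 0.043:
  t   CF        PV=CF/(1+0.043)^t    t·PV        t(t+1)·PV
  1         4.25         4.0748         4.0748           8.1496
  2         4.25         3.9068         7.8136          23.4408
  3         4.25         3.7457        11.2372          44.9487
  4         4.25         3.5913        14.3652          71.8260
  5         4.25         3.4432        17.2162         103.2972
  6         4.25         3.3013        19.8077         138.6540
  7       102.00        75.9644       531.7507       4,254.0054
  Σ                     98.0275       606.2653       4,644.3217
P = 98.0275.
Convexity = Σ t(t+1)·PV / [P·(1+y)²] = 4,644.3217 / (98.0275 × 1.087849) = 43.55176.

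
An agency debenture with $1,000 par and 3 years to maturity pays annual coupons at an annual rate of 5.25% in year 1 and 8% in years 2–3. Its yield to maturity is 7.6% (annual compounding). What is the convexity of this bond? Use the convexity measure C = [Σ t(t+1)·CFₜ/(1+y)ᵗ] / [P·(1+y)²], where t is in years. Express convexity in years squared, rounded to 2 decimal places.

With y = 0.076:
  t   CF        PV=CF/(1+0.076)^t    t·PV        t(t+1)·PV
  1        52.50        48.7918        48.7918          97.5836
  2        80.00        69.0980       138.1960         414.5880
  3     1,080.00       866.9358     2,600.8074      10,403.2297
  Σ                    984.8256     2,787.7952      10,915.4013
P = 984.8256.
Convexity = Σ t(t+1)·PV / [P·(1+y)²] = 10,915.4013 / (984.8256 × 1.157776) = 9.57317.

9.57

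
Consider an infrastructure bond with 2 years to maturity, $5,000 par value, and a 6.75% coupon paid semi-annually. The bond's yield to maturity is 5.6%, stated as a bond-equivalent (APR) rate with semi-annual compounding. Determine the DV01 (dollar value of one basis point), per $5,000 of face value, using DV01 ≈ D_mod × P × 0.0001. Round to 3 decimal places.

$0.947

Periodic yield y = 0.028.
  t   CF        PV=CF/(1+0.028)^t    t·PV
  1       168.75       164.1537       164.1537
  2       168.75       159.6826       319.3652
  3       168.75       155.3333       465.9998
  4     5,168.75     4,628.2101    18,512.8405
  Σ                  5,107.3797    19,462.3591
P = 5,107.3797; D_Mac = 3.81063 half-year periods = 1.90532 yrs; D_mod = 1.85342 yrs.
DV01 ≈ 1.85342 × 5,107.3797 × 0.0001 = 0.946613.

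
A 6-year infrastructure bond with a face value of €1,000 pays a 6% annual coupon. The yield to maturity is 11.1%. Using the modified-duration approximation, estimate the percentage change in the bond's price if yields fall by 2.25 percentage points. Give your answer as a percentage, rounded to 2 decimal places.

Periodic yield y = 0.111. Modified duration first:
  t   CF        PV=CF/(1+0.111)^t    t·PV
  1        60.00        54.0054        54.0054
  2        60.00        48.6097        97.2194
  3        60.00        43.7531       131.2594
  4        60.00        39.3818       157.5270
  5        60.00        35.4471       177.2356
  6     1,060.00       563.6656     3,381.9934
  Σ                    784.8627     3,999.2403
P = 784.8627; D_Mac = 5.09546 yrs; D_mod = 5.09546/(1+0.111) = 4.58638 yrs.
ΔP/P ≈ -D_mod · Δy = -4.58638 × (-0.0225) = +0.103193 = +10.3193%.

+10.32%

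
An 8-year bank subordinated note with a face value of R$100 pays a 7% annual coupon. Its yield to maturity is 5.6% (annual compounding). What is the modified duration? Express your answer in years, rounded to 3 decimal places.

6.121 years

Periodic yield y = 0.056. First find Macaulay duration:
  t   CF        PV=CF/(1+0.056)^t    t·PV
  1         7.00         6.6288         6.6288
  2         7.00         6.2773        12.5545
  3         7.00         5.9444        17.8331
  4         7.00         5.6291        22.5166
  5         7.00         5.3306        26.6531
  6         7.00         5.0479        30.2877
  7         7.00         4.7803        33.4618
  8       107.00        69.1946       553.5571
  Σ                    108.8330       703.4927
P = 108.8330; Macaulay duration = 703.4927 / 108.8330 = 6.46396 years.
Modified duration = D_Mac / (1 + y) = 6.46396 / 1.056 = 6.12118 years.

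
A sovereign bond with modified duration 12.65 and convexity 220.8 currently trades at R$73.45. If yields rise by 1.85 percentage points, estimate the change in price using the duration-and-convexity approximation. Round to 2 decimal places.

-R$14.41

Duration effect: -D_mod·Δy = -12.65 × (+0.0185) = -0.234025
Convexity effect: ½·C·(Δy)² = 0.5 × 220.8 × (0.0185)² = +0.0377844
ΔP/P ≈ -0.234025 + 0.0377844 = -0.1962406
ΔP ≈ 73.45 × (-0.1962406) = -14.41387207.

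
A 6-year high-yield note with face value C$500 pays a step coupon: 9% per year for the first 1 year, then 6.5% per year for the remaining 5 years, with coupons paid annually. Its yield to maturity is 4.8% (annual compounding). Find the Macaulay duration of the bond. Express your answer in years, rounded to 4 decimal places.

5.1044 years

Periodic yield y = 0.048. Discount each cash flow and weight by its year:
  t   CF        PV=CF/(1+0.048)^t    t·PV
  1        45.00        42.9389        42.9389
  2        32.50        29.5911        59.1822
  3        32.50        28.2358        84.7073
  4        32.50        26.9425       107.7701
  5        32.50        25.7085       128.5426
  6       532.50       401.9314     2,411.5883
  Σ                    555.3482     2,834.7293
Price P = Σ PV = 555.3482.
Macaulay duration = Σ(t·PV) / P = 2,834.7293 / 555.3482 = 5.10442 years.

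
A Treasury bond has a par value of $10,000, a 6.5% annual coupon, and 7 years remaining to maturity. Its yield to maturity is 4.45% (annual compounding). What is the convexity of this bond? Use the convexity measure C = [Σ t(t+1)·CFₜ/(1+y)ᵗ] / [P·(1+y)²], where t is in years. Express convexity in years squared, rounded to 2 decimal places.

With y = 0.0445:
  t   CF        PV=CF/(1+0.0445)^t    t·PV        t(t+1)·PV
  1       650.00       622.3073       622.3073       1,244.6146
  2       650.00       595.7945     1,191.5889       3,574.7668
  3       650.00       570.4112     1,711.2335       6,844.9341
  4       650.00       546.1093     2,184.4372      10,922.1862
  5       650.00       522.8428     2,614.2140      15,685.2841
  6       650.00       500.5675     3,003.4053      21,023.8370
  7    10,650.00     7,852.1845    54,965.2918     439,722.3341
  Σ                 11,210.2172    66,292.4781     499,017.9569
P = 11,210.2172.
Convexity = Σ t(t+1)·PV / [P·(1+y)²] = 499,017.9569 / (11,210.2172 × 1.090980) = 40.80236.

40.80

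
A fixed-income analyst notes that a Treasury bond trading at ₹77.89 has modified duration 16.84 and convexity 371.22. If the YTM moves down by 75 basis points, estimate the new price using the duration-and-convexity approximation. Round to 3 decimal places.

Duration effect: -D_mod·Δy = -16.84 × (-0.0075) = +0.126300
Convexity effect: ½·C·(Δy)² = 0.5 × 371.22 × (-0.0075)² = +0.0104405625
ΔP/P ≈ +0.126300 + 0.0104405625 = +0.1367405625
New price ≈ 77.89 × (1 + 0.1367405625) = 88.540722413125.

₹88.541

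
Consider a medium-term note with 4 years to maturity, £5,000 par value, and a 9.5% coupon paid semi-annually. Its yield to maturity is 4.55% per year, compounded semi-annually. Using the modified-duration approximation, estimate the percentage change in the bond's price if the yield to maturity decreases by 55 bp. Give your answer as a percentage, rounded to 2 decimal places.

+1.87%

Periodic yield y = 0.02275. Modified duration first:
  t   CF        PV=CF/(1+0.02275)^t    t·PV
  1       237.50       232.2171       232.2171
  2       237.50       227.0516       454.1033
  3       237.50       222.0011       666.0033
  4       237.50       217.0629       868.2517
  5       237.50       212.2346     1,061.1730
  6       237.50       207.5137     1,245.0819
  7       237.50       202.8977     1,420.2841
  8     5,237.50     4,374.9000    34,999.2000
  Σ                  5,895.8787    40,946.3144
P = 5,895.8787; D_Mac = 6.94490 half-year periods = 3.47245 yrs; D_mod = 3.47245/(1+0.02275) = 3.39521 yrs.
ΔP/P ≈ -D_mod · Δy = -3.39521 × (-0.0055) = +0.018674 = +1.8674%.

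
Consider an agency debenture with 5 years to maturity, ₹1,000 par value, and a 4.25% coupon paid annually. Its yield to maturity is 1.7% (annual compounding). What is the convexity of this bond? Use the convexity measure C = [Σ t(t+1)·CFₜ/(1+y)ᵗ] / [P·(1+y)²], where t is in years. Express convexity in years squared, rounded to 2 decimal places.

26.18

With y = 0.017:
  t   CF        PV=CF/(1+0.017)^t    t·PV        t(t+1)·PV
  1        42.50        41.7896        41.7896          83.5792
  2        42.50        41.0910        82.1821         246.5462
  3        42.50        40.4042       121.2125         484.8499
  4        42.50        39.7288       158.9151         794.5754
  5     1,042.50       958.2334     4,791.1669      28,747.0016
  Σ                  1,121.2469     5,195.2661      30,356.5523
P = 1,121.2469.
Convexity = Σ t(t+1)·PV / [P·(1+y)²] = 30,356.5523 / (1,121.2469 × 1.034289) = 26.17636.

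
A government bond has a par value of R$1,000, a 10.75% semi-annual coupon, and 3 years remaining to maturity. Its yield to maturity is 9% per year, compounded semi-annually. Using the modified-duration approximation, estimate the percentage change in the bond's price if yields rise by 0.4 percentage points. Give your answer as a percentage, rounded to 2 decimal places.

-1.01%

Periodic yield y = 0.045. Modified duration first:
  t   CF        PV=CF/(1+0.045)^t    t·PV
  1        53.75        51.4354        51.4354
  2        53.75        49.2205        98.4410
  3        53.75        47.1009       141.3028
  4        53.75        45.0727       180.2907
  5        53.75        43.1317       215.6587
  6     1,053.75       809.1701     4,855.0208
  Σ                  1,045.1314     5,542.1494
P = 1,045.1314; D_Mac = 5.30283 half-year periods = 2.65141 yrs; D_mod = 2.65141/(1+0.045) = 2.53724 yrs.
ΔP/P ≈ -D_mod · Δy = -2.53724 × (+0.004) = -0.010149 = -1.0149%.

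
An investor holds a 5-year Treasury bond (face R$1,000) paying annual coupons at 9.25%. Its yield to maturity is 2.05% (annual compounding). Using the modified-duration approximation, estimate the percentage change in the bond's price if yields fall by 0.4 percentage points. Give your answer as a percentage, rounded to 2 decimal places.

+1.70%

Periodic yield y = 0.0205. Modified duration first:
  t   CF        PV=CF/(1+0.0205)^t    t·PV
  1        92.50        90.6418        90.6418
  2        92.50        88.8210       177.6420
  3        92.50        87.0368       261.1103
  4        92.50        85.2883       341.1534
  5     1,092.50       987.0892     4,935.4460
  Σ                  1,338.8772     5,805.9935
P = 1,338.8772; D_Mac = 4.33646 yrs; D_mod = 4.33646/(1+0.0205) = 4.24935 yrs.
ΔP/P ≈ -D_mod · Δy = -4.24935 × (-0.004) = +0.016997 = +1.6997%.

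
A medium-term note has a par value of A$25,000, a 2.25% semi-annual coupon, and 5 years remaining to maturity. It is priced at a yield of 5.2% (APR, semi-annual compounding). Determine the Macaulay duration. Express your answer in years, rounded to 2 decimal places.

4.74 years

Periodic yield y = 0.026. Discount each cash flow and weight by its period:
  t   CF        PV=CF/(1+0.026)^t    t·PV
  1       281.25       274.1228       274.1228
  2       281.25       267.1762       534.3525
  3       281.25       260.4057       781.2170
  4       281.25       253.8067     1,015.2268
  5       281.25       247.3750     1,236.8748
  6       281.25       241.1062     1,446.6372
  7       281.25       234.9963     1,644.9740
  8       281.25       229.0412     1,832.3297
  9       281.25       223.2371     2,009.1335
  10   25,281.25    19,558.0222   195,580.2224
  Σ                 21,789.2894   206,355.0907
Price P = Σ PV = 21,789.2894.
Macaulay duration = Σ(t·PV) / P = 206,355.0907 / 21,789.2894 = 9.47048 half-year periods.
In years: 9.47048 / 2 = 4.73524 years.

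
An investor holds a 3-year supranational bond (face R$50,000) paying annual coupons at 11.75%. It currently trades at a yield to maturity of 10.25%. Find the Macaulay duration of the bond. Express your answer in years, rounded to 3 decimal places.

Periodic yield y = 0.1025. Discount each cash flow and weight by its year:
  t   CF        PV=CF/(1+0.1025)^t    t·PV
  1     5,875.00     5,328.7982     5,328.7982
  2     5,875.00     4,833.3770     9,666.7541
  3    55,875.00    41,694.7853   125,084.3559
  Σ                 51,856.9605   140,079.9081
Price P = Σ PV = 51,856.9605.
Macaulay duration = Σ(t·PV) / P = 140,079.9081 / 51,856.9605 = 2.70127 years.

2.701 years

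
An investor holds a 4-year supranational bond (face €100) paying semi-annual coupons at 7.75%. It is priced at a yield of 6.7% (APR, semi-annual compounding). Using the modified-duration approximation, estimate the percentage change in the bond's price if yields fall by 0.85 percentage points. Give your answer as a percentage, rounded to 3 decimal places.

Periodic yield y = 0.0335. Modified duration first:
  t   CF        PV=CF/(1+0.0335)^t    t·PV
  1        3.875         3.7494         3.7494
  2        3.875         3.6279         7.2557
  3        3.875         3.5103        10.5308
  4        3.875         3.3965        13.5859
  5        3.875         3.2864        16.4320
  6        3.875         3.1799        19.0792
  7        3.875         3.0768        21.5376
  8      103.875        79.8045       638.4357
  Σ                    103.6315       730.6063
P = 103.6315; D_Mac = 7.05004 half-year periods = 3.52502 yrs; D_mod = 3.52502/(1+0.0335) = 3.41076 yrs.
ΔP/P ≈ -D_mod · Δy = -3.41076 × (-0.0085) = +0.028991 = +2.8991%.

+2.899%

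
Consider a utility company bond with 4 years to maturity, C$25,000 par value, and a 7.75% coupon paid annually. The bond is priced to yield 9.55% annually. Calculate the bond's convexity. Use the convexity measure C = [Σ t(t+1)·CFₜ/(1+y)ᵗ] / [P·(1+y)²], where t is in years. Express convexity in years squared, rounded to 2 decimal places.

14.32

With y = 0.0955:
  t   CF        PV=CF/(1+0.0955)^t    t·PV        t(t+1)·PV
  1     1,937.50     1,768.5988     1,768.5988       3,537.1976
  2     1,937.50     1,614.4216     3,228.8431       9,686.5293
  3     1,937.50     1,473.6847     4,421.0540      17,684.2160
  4    26,937.50    18,702.8487    74,811.3947     374,056.9734
  Σ                 23,559.5537    84,229.8906     404,964.9164
P = 23,559.5537.
Convexity = Σ t(t+1)·PV / [P·(1+y)²] = 404,964.9164 / (23,559.5537 × 1.200120) = 14.32272.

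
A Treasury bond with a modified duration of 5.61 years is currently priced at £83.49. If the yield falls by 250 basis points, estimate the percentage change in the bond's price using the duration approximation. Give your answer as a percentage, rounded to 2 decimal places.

Duration approximation: ΔP/P ≈ -D_mod · Δy = -5.61 × (-0.025) = +0.140250.
As a percentage: +14.0250%.

+14.03%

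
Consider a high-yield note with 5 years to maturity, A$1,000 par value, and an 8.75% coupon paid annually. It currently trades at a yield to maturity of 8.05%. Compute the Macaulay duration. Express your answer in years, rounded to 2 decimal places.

4.27 years

Periodic yield y = 0.0805. Discount each cash flow and weight by its year:
  t   CF        PV=CF/(1+0.0805)^t    t·PV
  1        87.50        80.9810        80.9810
  2        87.50        74.9477       149.8955
  3        87.50        69.3639       208.0918
  4        87.50        64.1961       256.7846
  5     1,087.50       738.4233     3,692.1167
  Σ                  1,027.9122     4,387.8696
Price P = Σ PV = 1,027.9122.
Macaulay duration = Σ(t·PV) / P = 4,387.8696 / 1,027.9122 = 4.26872 years.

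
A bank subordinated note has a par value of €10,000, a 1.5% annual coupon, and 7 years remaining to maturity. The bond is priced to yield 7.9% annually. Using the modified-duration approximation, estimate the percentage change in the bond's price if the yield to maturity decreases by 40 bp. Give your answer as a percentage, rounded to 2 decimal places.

Periodic yield y = 0.079. Modified duration first:
  t   CF        PV=CF/(1+0.079)^t    t·PV
  1       150.00       139.0176       139.0176
  2       150.00       128.8393       257.6786
  3       150.00       119.4062       358.2186
  4       150.00       110.6638       442.6551
  5       150.00       102.5614       512.8071
  6       150.00        95.0523       570.3137
  7    10,150.00     5,960.9562    41,726.6933
  Σ                  6,656.4968    44,007.3841
P = 6,656.4968; D_Mac = 6.61119 yrs; D_mod = 6.61119/(1+0.079) = 6.12715 yrs.
ΔP/P ≈ -D_mod · Δy = -6.12715 × (-0.004) = +0.024509 = +2.4509%.

+2.45%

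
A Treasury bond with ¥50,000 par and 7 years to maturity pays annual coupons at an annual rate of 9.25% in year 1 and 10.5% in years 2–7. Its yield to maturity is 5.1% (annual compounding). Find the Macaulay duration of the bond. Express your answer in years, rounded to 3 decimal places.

5.565 years

Periodic yield y = 0.051. Discount each cash flow and weight by its year:
  t   CF        PV=CF/(1+0.051)^t    t·PV
  1     4,625.00     4,400.5709     4,400.5709
  2     5,250.00     4,752.8474     9,505.6948
  3     5,250.00     4,522.2145    13,566.6434
  4     5,250.00     4,302.7730    17,211.0922
  5     5,250.00     4,093.9801    20,469.9003
  6     5,250.00     3,895.3188    23,371.9128
  7    55,250.00    39,004.3702   273,030.5916
  Σ                 64,972.0749   361,556.4061
Price P = Σ PV = 64,972.0749.
Macaulay duration = Σ(t·PV) / P = 361,556.4061 / 64,972.0749 = 5.56480 years.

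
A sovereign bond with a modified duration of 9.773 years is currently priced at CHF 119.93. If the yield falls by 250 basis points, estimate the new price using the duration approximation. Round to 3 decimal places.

Duration approximation: ΔP/P ≈ -D_mod · Δy = -9.773 × (-0.025) = +0.244325.
New price ≈ 119.93 × (1 + 0.244325) = 149.23189725.

CHF 149.232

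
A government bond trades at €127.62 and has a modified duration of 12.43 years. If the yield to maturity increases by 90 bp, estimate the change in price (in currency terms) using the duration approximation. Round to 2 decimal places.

-€14.28

Duration approximation: ΔP/P ≈ -D_mod · Δy = -12.43 × (+0.009) = -0.111870.
ΔP ≈ 127.62 × (-0.111870) = -14.2768494.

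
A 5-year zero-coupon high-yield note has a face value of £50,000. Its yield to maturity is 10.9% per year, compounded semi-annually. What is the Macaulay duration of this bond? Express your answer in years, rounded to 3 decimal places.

5.000 years

A zero-coupon bond has a single cash flow at maturity, so its Macaulay duration equals its maturity: 5 years.
(Equivalently: 10 semi-annual periods ÷ 2 = 5 years.)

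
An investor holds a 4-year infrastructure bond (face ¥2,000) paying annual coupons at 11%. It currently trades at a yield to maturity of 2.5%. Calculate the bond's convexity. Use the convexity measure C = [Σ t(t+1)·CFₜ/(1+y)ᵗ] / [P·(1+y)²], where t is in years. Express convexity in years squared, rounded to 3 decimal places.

15.997

With y = 0.025:
  t   CF        PV=CF/(1+0.025)^t    t·PV        t(t+1)·PV
  1       220.00       214.6341       214.6341         429.2683
  2       220.00       209.3992       418.7983       1,256.3950
  3       220.00       204.2919       612.8756       2,451.5024
  4     2,220.00     2,011.2104     8,044.8417      40,224.2086
  Σ                  2,639.5356     9,291.1498      44,361.3744
P = 2,639.5356.
Convexity = Σ t(t+1)·PV / [P·(1+y)²] = 44,361.3744 / (2,639.5356 × 1.050625) = 15.99668.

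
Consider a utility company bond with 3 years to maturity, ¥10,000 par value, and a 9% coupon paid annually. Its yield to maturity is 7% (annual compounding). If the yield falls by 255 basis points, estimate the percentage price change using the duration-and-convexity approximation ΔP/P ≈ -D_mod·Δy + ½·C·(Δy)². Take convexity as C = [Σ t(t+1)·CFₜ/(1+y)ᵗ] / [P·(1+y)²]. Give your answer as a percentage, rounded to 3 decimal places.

With y = 0.07:
  t   CF        PV=CF/(1+0.07)^t    t·PV        t(t+1)·PV
  1       900.00       841.1215       841.1215       1,682.2430
  2       900.00       786.0949     1,572.1897       4,716.5691
  3    10,900.00     8,897.6469    26,692.9406     106,771.7623
  Σ                 10,524.8632    29,106.2518     113,170.5744
P = 10,524.8632; D_Mac = 2.76548 yrs; D_mod = 2.58456 yrs; C = 9.39181.
Duration effect: -2.58456 × (-0.0255) = +0.065906
Convexity effect: 0.5 × 9.39181 × (-0.0255)² = +0.0030535
ΔP/P ≈ +0.065906 + 0.0030535 = +0.068960 = +6.8960%.

+6.896%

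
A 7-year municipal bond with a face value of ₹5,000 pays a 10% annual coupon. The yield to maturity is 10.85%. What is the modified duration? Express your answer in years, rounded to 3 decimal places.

4.798 years

Periodic yield y = 0.1085. First find Macaulay duration:
  t   CF        PV=CF/(1+0.1085)^t    t·PV
  1       500.00       451.0600       451.0600
  2       500.00       406.9102       813.8205
  3       500.00       367.0819     1,101.2456
  4       500.00       331.1519     1,324.6075
  5       500.00       298.7387     1,493.6936
  6       500.00       269.4982     1,616.9890
  7     5,500.00     2,674.3165    18,720.2157
  Σ                  4,798.7574    25,521.6318
P = 4,798.7574; Macaulay duration = 25,521.6318 / 4,798.7574 = 5.31838 years.
Modified duration = D_Mac / (1 + y) = 5.31838 / 1.1085 = 4.79782 years.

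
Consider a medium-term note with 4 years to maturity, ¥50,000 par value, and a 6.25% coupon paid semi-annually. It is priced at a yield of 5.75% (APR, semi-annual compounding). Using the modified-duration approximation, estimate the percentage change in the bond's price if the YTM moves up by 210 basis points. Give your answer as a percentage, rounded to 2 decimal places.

-7.36%

Periodic yield y = 0.02875. Modified duration first:
  t   CF        PV=CF/(1+0.02875)^t    t·PV
  1     1,562.50     1,518.8335     1,518.8335
  2     1,562.50     1,476.3874     2,952.7748
  3     1,562.50     1,435.1275     4,305.3824
  4     1,562.50     1,395.0206     5,580.0826
  5     1,562.50     1,356.0346     6,780.1732
  6     1,562.50     1,318.1382     7,908.8290
  7     1,562.50     1,281.3008     8,969.1054
  8    51,562.50    41,101.2642   328,810.1136
  Σ                 50,882.1068   366,825.2946
P = 50,882.1068; D_Mac = 7.20932 half-year periods = 3.60466 yrs; D_mod = 3.60466/(1+0.02875) = 3.50392 yrs.
ΔP/P ≈ -D_mod · Δy = -3.50392 × (+0.021) = -0.073582 = -7.3582%.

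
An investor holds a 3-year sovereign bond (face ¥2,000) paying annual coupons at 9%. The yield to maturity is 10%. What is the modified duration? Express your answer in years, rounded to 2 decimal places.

2.51 years

Periodic yield y = 0.1. First find Macaulay duration:
  t   CF        PV=CF/(1+0.1)^t    t·PV
  1       180.00       163.6364       163.6364
  2       180.00       148.7603       297.5207
  3     2,180.00     1,637.8663     4,913.5988
  Σ                  1,950.2630     5,374.7558
P = 1,950.2630; Macaulay duration = 5,374.7558 / 1,950.2630 = 2.75591 years.
Modified duration = D_Mac / (1 + y) = 2.75591 / 1.1 = 2.50538 years.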